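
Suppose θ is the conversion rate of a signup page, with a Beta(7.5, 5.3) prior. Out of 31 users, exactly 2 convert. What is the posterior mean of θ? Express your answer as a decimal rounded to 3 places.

Posterior mean ≈ 0.217

Observing 2 successes and 29 failures updates Beta(7.5, 5.3) by adding the success and failure counts to the two shape parameters: α = 7.5+2 = 9.5, β = 5.3+29 = 34.3.
Posterior mean = α/(α+β) = 9.5/43.8 = 0.217.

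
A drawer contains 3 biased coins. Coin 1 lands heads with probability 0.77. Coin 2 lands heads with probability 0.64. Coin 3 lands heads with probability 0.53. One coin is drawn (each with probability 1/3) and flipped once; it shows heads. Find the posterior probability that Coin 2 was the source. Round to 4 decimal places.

Posterior probability ≈ 0.3299

Tabulate prior·likelihood by source: [1] prior 0.333333, lik 0.77, product 0.2567; [2] prior 0.333333, lik 0.64, product 0.2133; [3] prior 0.333333, lik 0.53, product 0.1767.
Normalizing constant = 0.64667; the posterior for Coin 2 is its product over the sum, 0.2133/0.64667 = 0.3299.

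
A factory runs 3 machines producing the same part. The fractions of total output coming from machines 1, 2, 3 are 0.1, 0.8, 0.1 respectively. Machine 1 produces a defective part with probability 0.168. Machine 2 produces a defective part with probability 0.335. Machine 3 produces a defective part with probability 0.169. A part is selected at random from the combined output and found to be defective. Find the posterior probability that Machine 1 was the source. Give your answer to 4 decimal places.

Tabulate prior·likelihood by source: [1] prior 0.1, lik 0.168, product 0.01680; [2] prior 0.8, lik 0.335, product 0.2680; [3] prior 0.1, lik 0.169, product 0.01690.
Normalizing constant = 0.30170; the posterior for Machine 1 is its product over the sum, 0.01680/0.30170 = 0.0557.

Posterior probability ≈ 0.0557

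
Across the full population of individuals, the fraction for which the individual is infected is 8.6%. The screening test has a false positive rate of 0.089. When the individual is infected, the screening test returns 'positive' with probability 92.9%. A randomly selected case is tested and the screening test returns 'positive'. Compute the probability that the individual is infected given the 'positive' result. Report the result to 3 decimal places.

P(H | E) ≈ 0.495

Let H be the event that the individual is infected. P(H) = 0.086, so P(¬H) = 0.914. With E the 'positive' result, P(E|H) = 0.929 and P(E|¬H) = 0.089.
P(E) = 0.929·0.086 + 0.089·0.914 = 0.079894 + 0.081346 = 0.16124.
By Bayes' theorem, P(H|E) = 0.079894 / 0.16124 = 0.495.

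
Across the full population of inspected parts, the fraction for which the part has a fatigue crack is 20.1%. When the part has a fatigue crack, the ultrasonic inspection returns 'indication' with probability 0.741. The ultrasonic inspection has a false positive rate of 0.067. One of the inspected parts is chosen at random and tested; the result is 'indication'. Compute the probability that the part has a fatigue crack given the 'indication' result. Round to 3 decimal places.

P(H | E) ≈ 0.736

Let H be the event that the part has a fatigue crack. P(H) = 0.201, so P(¬H) = 0.799. With E the 'indication' result, P(E|H) = 0.741 and P(E|¬H) = 0.067.
P(E) = 0.741·0.201 + 0.067·0.799 = 0.14894 + 0.053533 = 0.20247.
By Bayes' theorem, P(H|E) = 0.14894 / 0.20247 = 0.736.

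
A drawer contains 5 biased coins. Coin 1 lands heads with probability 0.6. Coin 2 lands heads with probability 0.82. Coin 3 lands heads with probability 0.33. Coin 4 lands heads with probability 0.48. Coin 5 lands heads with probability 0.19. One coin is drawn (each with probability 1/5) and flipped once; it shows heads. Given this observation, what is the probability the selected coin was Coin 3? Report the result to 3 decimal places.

Posterior probability ≈ 0.136

Tabulate prior·likelihood by source: [1] prior 0.2, lik 0.6, product 0.1200; [2] prior 0.2, lik 0.82, product 0.1640; [3] prior 0.2, lik 0.33, product 0.06600; [4] prior 0.2, lik 0.48, product 0.09600; [5] prior 0.2, lik 0.19, product 0.03800.
Normalizing constant = 0.48400; the posterior for Coin 3 is its product over the sum, 0.06600/0.48400 = 0.136.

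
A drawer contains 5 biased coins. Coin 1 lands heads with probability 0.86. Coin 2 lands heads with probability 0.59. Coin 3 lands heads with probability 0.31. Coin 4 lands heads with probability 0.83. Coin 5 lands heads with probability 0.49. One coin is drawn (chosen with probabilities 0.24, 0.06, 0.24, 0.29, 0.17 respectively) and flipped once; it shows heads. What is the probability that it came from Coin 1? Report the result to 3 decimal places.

Tabulate prior·likelihood by source: [1] prior 0.24, lik 0.86, product 0.2064; [2] prior 0.06, lik 0.59, product 0.03540; [3] prior 0.24, lik 0.31, product 0.07440; [4] prior 0.29, lik 0.83, product 0.2407; [5] prior 0.17, lik 0.49, product 0.08330.
Normalizing constant = 0.64020; the posterior for Coin 1 is its product over the sum, 0.2064/0.64020 = 0.322.

Posterior probability ≈ 0.322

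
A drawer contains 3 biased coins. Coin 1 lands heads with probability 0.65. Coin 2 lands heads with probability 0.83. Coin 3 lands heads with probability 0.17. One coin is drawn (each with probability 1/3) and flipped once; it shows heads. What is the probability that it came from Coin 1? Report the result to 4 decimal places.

P(heads|C1) = 0.65; P(heads|C2) = 0.83; P(heads|C3) = 0.17.
Prior × likelihood for each source: 0.333333·0.65=0.2167, 0.333333·0.83=0.2767, 0.333333·0.17=0.05667. Summing gives P(heads) = 0.55000.
P(Coin 1 | heads) = 0.2167 / 0.55000 = 0.3939.

Posterior probability ≈ 0.3939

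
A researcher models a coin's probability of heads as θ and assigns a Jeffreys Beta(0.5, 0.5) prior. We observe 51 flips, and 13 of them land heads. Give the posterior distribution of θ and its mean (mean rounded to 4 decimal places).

Posterior: Beta(13.5, 38.5); mean ≈ 0.2596

Observing 13 successes and 38 failures updates Beta(0.5, 0.5) by adding the success and failure counts to the two shape parameters: α = 0.5+13 = 13.5, β = 0.5+38 = 38.5.
E[θ | data] = 13.5/(13.5+38.5) = 0.2596.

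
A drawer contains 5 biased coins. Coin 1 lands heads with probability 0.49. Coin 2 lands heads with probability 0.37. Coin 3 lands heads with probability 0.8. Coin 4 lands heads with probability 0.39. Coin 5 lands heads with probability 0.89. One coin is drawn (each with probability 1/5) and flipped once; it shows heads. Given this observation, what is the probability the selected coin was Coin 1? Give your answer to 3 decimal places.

Posterior probability ≈ 0.167

P(heads|C1) = 0.49; P(heads|C2) = 0.37; P(heads|C3) = 0.8; P(heads|C4) = 0.39; P(heads|C5) = 0.89.
Prior × likelihood for each source: 0.2·0.49=0.09800, 0.2·0.37=0.07400, 0.2·0.8=0.1600, 0.2·0.39=0.07800, 0.2·0.89=0.1780. Summing gives P(heads) = 0.58800.
P(Coin 1 | heads) = 0.09800 / 0.58800 = 0.167.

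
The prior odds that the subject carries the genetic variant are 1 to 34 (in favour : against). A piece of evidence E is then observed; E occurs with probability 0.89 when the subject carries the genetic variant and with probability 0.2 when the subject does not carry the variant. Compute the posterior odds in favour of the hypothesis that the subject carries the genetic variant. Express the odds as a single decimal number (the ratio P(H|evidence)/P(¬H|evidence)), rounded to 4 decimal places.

Prior odds = 1/34 = 0.029412.
Likelihood ratio for E = 0.89/0.2 = 4.4500.
Posterior odds = prior odds × LR = 0.13088.

Posterior odds ≈ 0.1309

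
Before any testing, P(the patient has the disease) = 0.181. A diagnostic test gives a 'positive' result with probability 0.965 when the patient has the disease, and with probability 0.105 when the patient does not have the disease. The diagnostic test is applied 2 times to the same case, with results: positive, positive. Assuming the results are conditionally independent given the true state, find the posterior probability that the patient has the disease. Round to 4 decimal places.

Posterior P(H) ≈ 0.9492

With H the event that the patient has the disease, the joint likelihood of the observed sequence is P(data|H) = 0.965·0.965 = 0.93122 and P(data|¬H) = 0.105·0.105 = 0.011025.
Bayes: P(H|data) = 0.181·0.93122 / (0.181·0.93122 + 0.819·0.011025) = 0.16855/0.17758 = 0.9492.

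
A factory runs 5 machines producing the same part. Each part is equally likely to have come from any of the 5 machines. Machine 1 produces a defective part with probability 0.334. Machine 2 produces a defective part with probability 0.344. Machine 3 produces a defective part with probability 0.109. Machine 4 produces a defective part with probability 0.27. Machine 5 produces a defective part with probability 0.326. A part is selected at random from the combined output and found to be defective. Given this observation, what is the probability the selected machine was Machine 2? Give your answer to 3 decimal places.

P(defective|M1) = 0.334; P(defective|M2) = 0.344; P(defective|M3) = 0.109; P(defective|M4) = 0.27; P(defective|M5) = 0.326.
Prior × likelihood for each source: 0.2·0.334=0.06680, 0.2·0.344=0.06880, 0.2·0.109=0.02180, 0.2·0.27=0.05400, 0.2·0.326=0.06520. Summing gives P(defective) = 0.27660.
P(Machine 2 | defective) = 0.06880 / 0.27660 = 0.249.

Posterior probability ≈ 0.249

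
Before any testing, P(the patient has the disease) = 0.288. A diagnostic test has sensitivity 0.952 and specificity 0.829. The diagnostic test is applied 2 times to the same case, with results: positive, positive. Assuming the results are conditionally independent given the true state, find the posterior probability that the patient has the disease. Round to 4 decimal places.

Let H be the event that the patient has the disease; start with P(H) = 0.288. P('positive'|H) = 0.952, P('positive'|¬H) = 0.171.
Update on result 1 ('positive'): P(H) ← 0.952·0.2880 / (0.952·0.2880 + 0.171·0.7120) = 0.27418/0.39593 = 0.6925.
Update on result 2 ('positive'): P(H) ← 0.952·0.6925 / (0.952·0.6925 + 0.171·0.3075) = 0.65925/0.71183 = 0.9261.

Posterior P(H) ≈ 0.9261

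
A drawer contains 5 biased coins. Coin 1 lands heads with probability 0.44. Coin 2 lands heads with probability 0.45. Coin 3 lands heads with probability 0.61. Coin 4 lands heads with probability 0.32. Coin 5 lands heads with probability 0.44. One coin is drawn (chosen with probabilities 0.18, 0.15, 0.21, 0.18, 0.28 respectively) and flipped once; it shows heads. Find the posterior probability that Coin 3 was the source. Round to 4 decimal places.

Posterior probability ≈ 0.2812

Tabulate prior·likelihood by source: [1] prior 0.18, lik 0.44, product 0.07920; [2] prior 0.15, lik 0.45, product 0.06750; [3] prior 0.21, lik 0.61, product 0.1281; [4] prior 0.18, lik 0.32, product 0.05760; [5] prior 0.28, lik 0.44, product 0.1232.
Normalizing constant = 0.45560; the posterior for Coin 3 is its product over the sum, 0.1281/0.45560 = 0.2812.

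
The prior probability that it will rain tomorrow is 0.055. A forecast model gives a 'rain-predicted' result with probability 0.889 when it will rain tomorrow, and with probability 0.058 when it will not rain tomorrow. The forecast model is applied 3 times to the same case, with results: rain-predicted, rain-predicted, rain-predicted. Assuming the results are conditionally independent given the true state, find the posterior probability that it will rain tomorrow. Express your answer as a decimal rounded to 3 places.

Posterior P(H) ≈ 0.995

Let H be the event that it will rain tomorrow; start with P(H) = 0.055. P('rain-predicted'|H) = 0.889, P('rain-predicted'|¬H) = 0.058.
Update on result 1 ('rain-predicted'): P(H) ← 0.889·0.0550 / (0.889·0.0550 + 0.058·0.9450) = 0.048895/0.10370 = 0.4715.
Update on result 2 ('rain-predicted'): P(H) ← 0.889·0.4715 / (0.889·0.4715 + 0.058·0.5285) = 0.41915/0.44980 = 0.9318.
Update on result 3 ('rain-predicted'): P(H) ← 0.889·0.9318 / (0.889·0.9318 + 0.058·0.0682) = 0.82841/0.83237 = 0.9953.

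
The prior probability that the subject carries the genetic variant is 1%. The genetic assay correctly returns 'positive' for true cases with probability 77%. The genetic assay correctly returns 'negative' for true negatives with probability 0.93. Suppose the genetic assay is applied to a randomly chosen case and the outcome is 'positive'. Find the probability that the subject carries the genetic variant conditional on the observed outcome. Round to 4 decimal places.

P(H | E) ≈ 0.1000

Write H for 'the subject carries the genetic variant'. Prior odds H:¬H = 0.01/0.99 = 0.010101. For the 'positive' outcome, the likelihood ratio is 0.77/0.07 = 11.000.
Posterior odds = 0.010101 × 11.000 = 0.11111, so P(H|E) = 0.11111/(1+0.11111) = 0.1000.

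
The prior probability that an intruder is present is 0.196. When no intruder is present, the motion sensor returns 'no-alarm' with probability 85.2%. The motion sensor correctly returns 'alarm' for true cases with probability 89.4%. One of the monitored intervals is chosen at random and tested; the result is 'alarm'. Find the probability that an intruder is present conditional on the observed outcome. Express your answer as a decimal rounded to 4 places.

P(H | E) ≈ 0.5956

Let H be the event that an intruder is present. P(H) = 0.196, so P(¬H) = 0.804. With E the 'alarm' result, P(E|H) = 0.894 and P(E|¬H) = 0.148.
P(E) = 0.894·0.196 + 0.148·0.804 = 0.17522 + 0.11899 = 0.29422.
By Bayes' theorem, P(H|E) = 0.17522 / 0.29422 = 0.5956.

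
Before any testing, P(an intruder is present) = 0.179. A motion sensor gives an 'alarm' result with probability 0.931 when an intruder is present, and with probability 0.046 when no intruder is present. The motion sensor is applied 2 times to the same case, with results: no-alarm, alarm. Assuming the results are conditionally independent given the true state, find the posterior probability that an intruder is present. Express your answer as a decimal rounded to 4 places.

With H the event that an intruder is present, the joint likelihood of the observed sequence is P(data|H) = 0.069·0.931 = 0.064239 and P(data|¬H) = 0.954·0.046 = 0.043884.
Bayes: P(H|data) = 0.179·0.064239 / (0.179·0.064239 + 0.821·0.043884) = 0.011499/0.047528 = 0.2419.

Posterior P(H) ≈ 0.2419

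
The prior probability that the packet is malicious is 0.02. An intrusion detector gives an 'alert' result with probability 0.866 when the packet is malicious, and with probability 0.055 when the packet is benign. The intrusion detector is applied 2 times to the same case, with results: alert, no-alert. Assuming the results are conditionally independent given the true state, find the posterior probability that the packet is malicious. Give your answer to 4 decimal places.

Posterior P(H) ≈ 0.0436

With H the event that the packet is malicious, the joint likelihood of the observed sequence is P(data|H) = 0.866·0.134 = 0.11604 and P(data|¬H) = 0.055·0.945 = 0.051975.
Bayes: P(H|data) = 0.02·0.11604 / (0.02·0.11604 + 0.98·0.051975) = 0.0023209/0.053256 = 0.0436.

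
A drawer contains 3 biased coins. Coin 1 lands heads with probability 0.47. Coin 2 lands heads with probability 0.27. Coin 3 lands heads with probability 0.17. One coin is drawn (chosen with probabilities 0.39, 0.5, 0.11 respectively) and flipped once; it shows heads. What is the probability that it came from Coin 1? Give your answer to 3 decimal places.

P(heads|C1) = 0.47; P(heads|C2) = 0.27; P(heads|C3) = 0.17.
Prior × likelihood for each source: 0.39·0.47=0.1833, 0.5·0.27=0.1350, 0.11·0.17=0.01870. Summing gives P(heads) = 0.33700.
P(Coin 1 | heads) = 0.1833 / 0.33700 = 0.544.

Posterior probability ≈ 0.544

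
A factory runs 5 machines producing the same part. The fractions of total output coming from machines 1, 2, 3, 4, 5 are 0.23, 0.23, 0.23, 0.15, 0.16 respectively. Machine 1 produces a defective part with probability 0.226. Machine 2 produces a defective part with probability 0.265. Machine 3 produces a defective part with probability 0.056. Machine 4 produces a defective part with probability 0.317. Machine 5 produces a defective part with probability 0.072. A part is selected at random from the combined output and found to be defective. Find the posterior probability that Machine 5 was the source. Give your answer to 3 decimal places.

Posterior probability ≈ 0.062

P(defective|M1) = 0.226; P(defective|M2) = 0.265; P(defective|M3) = 0.056; P(defective|M4) = 0.317; P(defective|M5) = 0.072.
Prior × likelihood for each source: 0.23·0.226=0.05198, 0.23·0.265=0.06095, 0.23·0.056=0.01288, 0.15·0.317=0.04755, 0.16·0.072=0.01152. Summing gives P(defective) = 0.18488.
P(Machine 5 | defective) = 0.01152 / 0.18488 = 0.062.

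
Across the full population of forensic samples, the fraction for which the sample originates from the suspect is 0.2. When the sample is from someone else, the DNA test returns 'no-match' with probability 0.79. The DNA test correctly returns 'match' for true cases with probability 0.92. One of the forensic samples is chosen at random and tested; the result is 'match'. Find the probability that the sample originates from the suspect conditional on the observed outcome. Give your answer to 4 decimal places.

Write H for 'the sample originates from the suspect'. Prior odds H:¬H = 0.2/0.8 = 0.25000. For the 'match' outcome, the likelihood ratio is 0.92/0.21 = 4.3810.
Posterior odds = 0.25000 × 4.3810 = 1.0952, so P(H|E) = 1.0952/(1+1.0952) = 0.5227.

P(H | E) ≈ 0.5227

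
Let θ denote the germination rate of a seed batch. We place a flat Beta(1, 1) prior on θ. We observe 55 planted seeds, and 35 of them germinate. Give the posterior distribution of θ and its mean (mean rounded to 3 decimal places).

Posterior: Beta(36, 21); mean ≈ 0.632

The binomial likelihood is conjugate to the Beta prior: with 35 successes and 20 failures, the posterior is Beta(1+35, 1+20) = Beta(36, 21).
Posterior mean = α/(α+β) = 36/57 = 0.632.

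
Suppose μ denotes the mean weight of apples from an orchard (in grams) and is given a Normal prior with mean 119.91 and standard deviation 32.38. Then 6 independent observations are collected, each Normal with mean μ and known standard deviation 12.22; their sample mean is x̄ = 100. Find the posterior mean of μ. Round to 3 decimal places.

With known σ, the Normal prior is conjugate. Weight on the data is w = (n/σ²)/(n/σ² + 1/τ₀²) = 0.0401799/(0.0401799+0.00095378) = 0.97681.
Posterior mean = w·x̄ + (1−w)·μ₀ = 0.97681·100 + 0.023187·119.91 = 100.462.

Posterior mean ≈ 100.462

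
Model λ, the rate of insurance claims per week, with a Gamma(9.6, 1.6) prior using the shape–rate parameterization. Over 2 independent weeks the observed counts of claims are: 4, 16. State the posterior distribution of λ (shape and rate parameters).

Total count ∑xᵢ = 20 over n = 2 weeks.
Gamma is conjugate to the Poisson likelihood: posterior is Gamma(shape = 9.6+20 = 29.6, rate = 1.6+2 = 3.6).

Posterior: Gamma(shape=29.6, rate=3.6)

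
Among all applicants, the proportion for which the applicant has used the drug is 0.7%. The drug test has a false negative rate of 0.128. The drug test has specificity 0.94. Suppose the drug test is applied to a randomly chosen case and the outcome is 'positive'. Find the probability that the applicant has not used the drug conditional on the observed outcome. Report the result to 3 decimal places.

P(¬H | E) ≈ 0.907

Write H for 'the applicant has used the drug'. Prior odds H:¬H = 0.007/0.993 = 0.0070493. For the 'positive' outcome, the likelihood ratio is 0.872/0.06 = 14.533.
Posterior odds = 0.0070493 × 14.533 = 0.10245, so P(H|E) = 0.10245/(1+0.10245) = 0.093. Then P(¬H|E) = 1 − 0.093 = 0.907.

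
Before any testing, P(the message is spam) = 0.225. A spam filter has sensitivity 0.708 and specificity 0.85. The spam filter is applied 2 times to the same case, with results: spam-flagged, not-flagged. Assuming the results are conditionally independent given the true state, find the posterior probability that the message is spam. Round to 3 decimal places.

Let H be the event that the message is spam; start with P(H) = 0.225. P('spam-flagged'|H) = 0.708, P('spam-flagged'|¬H) = 0.15.
Update on result 1 ('spam-flagged'): P(H) ← 0.708·0.2250 / (0.708·0.2250 + 0.15·0.7750) = 0.15930/0.27555 = 0.5781.
Update on result 2 ('not-flagged'): P(H) ← 0.292·0.5781 / (0.292·0.5781 + 0.85·0.4219) = 0.16881/0.52741 = 0.3201.

Posterior P(H) ≈ 0.320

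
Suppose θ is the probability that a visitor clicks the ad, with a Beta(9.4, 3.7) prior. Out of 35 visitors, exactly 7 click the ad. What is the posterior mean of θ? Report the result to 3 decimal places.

The binomial likelihood is conjugate to the Beta prior: with 7 successes and 28 failures, the posterior is Beta(9.4+7, 3.7+28) = Beta(16.4, 31.7).
E[θ | data] = 16.4/(16.4+31.7) = 0.341.

Posterior mean ≈ 0.341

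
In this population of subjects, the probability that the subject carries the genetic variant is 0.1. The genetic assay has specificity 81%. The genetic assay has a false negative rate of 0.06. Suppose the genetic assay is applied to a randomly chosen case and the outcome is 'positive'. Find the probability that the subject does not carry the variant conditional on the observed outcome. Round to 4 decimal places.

P(¬H | E) ≈ 0.6453

Let H be the event that the subject carries the genetic variant. P(H) = 0.1, so P(¬H) = 0.9. With E the 'positive' result, P(E|H) = 0.94 and P(E|¬H) = 0.19.
P(E) = 0.94·0.1 + 0.19·0.9 = 0.094000 + 0.17100 = 0.26500.
By Bayes' theorem, P(H|E) = 0.094000 / 0.26500 = 0.3547. Hence P(¬H|E) = 1 − 0.3547 = 0.6453.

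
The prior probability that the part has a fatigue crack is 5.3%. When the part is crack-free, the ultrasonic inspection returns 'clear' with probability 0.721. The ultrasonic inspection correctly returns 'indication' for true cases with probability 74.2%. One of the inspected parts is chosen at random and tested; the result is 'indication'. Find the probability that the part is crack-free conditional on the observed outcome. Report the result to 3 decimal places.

P(¬H | E) ≈ 0.870

Write H for 'the part has a fatigue crack'. Prior odds H:¬H = 0.053/0.947 = 0.055966. For the 'indication' outcome, the likelihood ratio is 0.742/0.279 = 2.6595.
Posterior odds = 0.055966 × 2.6595 = 0.14884, so P(H|E) = 0.14884/(1+0.14884) = 0.130. Then P(¬H|E) = 1 − 0.130 = 0.870.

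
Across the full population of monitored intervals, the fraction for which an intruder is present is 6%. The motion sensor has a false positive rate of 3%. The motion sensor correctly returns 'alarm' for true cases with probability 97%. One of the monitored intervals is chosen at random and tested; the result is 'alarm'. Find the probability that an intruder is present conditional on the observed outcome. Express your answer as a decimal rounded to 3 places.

Write H for 'an intruder is present'. Prior odds H:¬H = 0.06/0.94 = 0.063830. For the 'alarm' outcome, the likelihood ratio is 0.97/0.03 = 32.333.
Posterior odds = 0.063830 × 32.333 = 2.0638, so P(H|E) = 2.0638/(1+2.0638) = 0.674.

P(H | E) ≈ 0.674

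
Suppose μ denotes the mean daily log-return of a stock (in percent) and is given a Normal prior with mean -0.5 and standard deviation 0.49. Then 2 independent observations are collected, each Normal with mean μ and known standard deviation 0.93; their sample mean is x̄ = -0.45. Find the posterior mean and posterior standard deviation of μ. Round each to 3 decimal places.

Posterior mean ≈ -0.482; posterior SD ≈ 0.393

Prior precision 1/τ₀² = 1/0.49² = 4.16493; data precision n/σ² = 2/0.93² = 2.31241.
Posterior precision = 4.16493 + 2.31241 = 6.47734, giving posterior SD = 1/√6.47734 = 0.393.
Posterior mean = (4.16493·-0.5 + 2.31241·-0.45) / 6.47734 = -0.482.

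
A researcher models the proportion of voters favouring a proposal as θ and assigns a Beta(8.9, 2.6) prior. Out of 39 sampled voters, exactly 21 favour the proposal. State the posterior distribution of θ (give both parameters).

Posterior: Beta(29.9, 20.6)

The binomial likelihood is conjugate to the Beta prior: with 21 successes and 18 failures, the posterior is Beta(8.9+21, 2.6+18) = Beta(29.9, 20.6).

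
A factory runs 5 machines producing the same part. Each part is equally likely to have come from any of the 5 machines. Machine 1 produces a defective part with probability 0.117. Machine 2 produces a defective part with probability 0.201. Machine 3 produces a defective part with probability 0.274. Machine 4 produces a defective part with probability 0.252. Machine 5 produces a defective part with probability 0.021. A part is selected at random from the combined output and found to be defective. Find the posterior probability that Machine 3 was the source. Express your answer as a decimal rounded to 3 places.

Posterior probability ≈ 0.317

P(defective|M1) = 0.117; P(defective|M2) = 0.201; P(defective|M3) = 0.274; P(defective|M4) = 0.252; P(defective|M5) = 0.021.
Prior × likelihood for each source: 0.2·0.117=0.02340, 0.2·0.201=0.04020, 0.2·0.274=0.05480, 0.2·0.252=0.05040, 0.2·0.021=0.004200. Summing gives P(defective) = 0.17300.
P(Machine 3 | defective) = 0.05480 / 0.17300 = 0.317.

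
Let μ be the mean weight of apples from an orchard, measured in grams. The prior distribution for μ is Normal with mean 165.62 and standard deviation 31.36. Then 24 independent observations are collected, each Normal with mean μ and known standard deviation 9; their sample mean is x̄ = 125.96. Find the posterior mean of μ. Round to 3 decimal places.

With known σ, the Normal prior is conjugate. Weight on the data is w = (n/σ²)/(n/σ² + 1/τ₀²) = 0.296296/(0.296296+0.00101683) = 0.99658.
Posterior mean = w·x̄ + (1−w)·μ₀ = 0.99658·125.96 + 0.0034201·165.62 = 126.096.

Posterior mean ≈ 126.096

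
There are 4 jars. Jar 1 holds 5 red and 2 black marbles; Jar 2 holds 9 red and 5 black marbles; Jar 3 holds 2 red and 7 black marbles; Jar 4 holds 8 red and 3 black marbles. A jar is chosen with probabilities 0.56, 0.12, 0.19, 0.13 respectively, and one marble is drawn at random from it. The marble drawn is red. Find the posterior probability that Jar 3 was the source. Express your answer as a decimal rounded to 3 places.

Tabulate prior·likelihood by source: [1] prior 0.56, lik 0.7143, product 0.4000; [2] prior 0.12, lik 0.6429, product 0.07714; [3] prior 0.19, lik 0.2222, product 0.04222; [4] prior 0.13, lik 0.7273, product 0.09455.
Normalizing constant = 0.61391; the posterior for Jar 3 is its product over the sum, 0.04222/0.61391 = 0.069.

Posterior probability ≈ 0.069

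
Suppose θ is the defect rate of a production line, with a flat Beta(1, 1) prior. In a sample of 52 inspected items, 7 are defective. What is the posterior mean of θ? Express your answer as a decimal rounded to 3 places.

Observing 7 successes and 45 failures updates Beta(1, 1) by adding the success and failure counts to the two shape parameters: α = 1+7 = 8, β = 1+45 = 46.
E[θ | data] = 8/(8+46) = 0.148.

Posterior mean ≈ 0.148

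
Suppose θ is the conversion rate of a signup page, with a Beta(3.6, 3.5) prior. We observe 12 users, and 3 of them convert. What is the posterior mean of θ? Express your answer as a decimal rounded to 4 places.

Observing 3 successes and 9 failures updates Beta(3.6, 3.5) by adding the success and failure counts to the two shape parameters: α = 3.6+3 = 6.6, β = 3.5+9 = 12.5.
E[θ | data] = 6.6/(6.6+12.5) = 0.3455.

Posterior mean ≈ 0.3455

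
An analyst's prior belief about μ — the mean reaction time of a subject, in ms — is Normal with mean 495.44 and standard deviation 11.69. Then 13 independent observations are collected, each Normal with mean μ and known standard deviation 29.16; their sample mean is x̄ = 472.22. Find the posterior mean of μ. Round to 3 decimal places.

Posterior mean ≈ 479.736

With known σ, the Normal prior is conjugate. Weight on the data is w = (n/σ²)/(n/σ² + 1/τ₀²) = 0.0152886/(0.0152886+0.00731764) = 0.67630.
Posterior mean = w·x̄ + (1−w)·μ₀ = 0.67630·472.22 + 0.32370·495.44 = 479.736.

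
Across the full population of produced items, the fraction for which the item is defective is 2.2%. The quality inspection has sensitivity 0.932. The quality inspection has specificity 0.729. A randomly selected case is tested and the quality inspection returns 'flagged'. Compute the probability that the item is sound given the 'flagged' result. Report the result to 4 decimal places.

P(¬H | E) ≈ 0.9282

Let H be the event that the item is defective. P(H) = 0.022, so P(¬H) = 0.978. With E the 'flagged' result, P(E|H) = 0.932 and P(E|¬H) = 0.271.
P(E) = 0.932·0.022 + 0.271·0.978 = 0.020504 + 0.26504 = 0.28554.
By Bayes' theorem, P(H|E) = 0.020504 / 0.28554 = 0.0718. Hence P(¬H|E) = 1 − 0.0718 = 0.9282.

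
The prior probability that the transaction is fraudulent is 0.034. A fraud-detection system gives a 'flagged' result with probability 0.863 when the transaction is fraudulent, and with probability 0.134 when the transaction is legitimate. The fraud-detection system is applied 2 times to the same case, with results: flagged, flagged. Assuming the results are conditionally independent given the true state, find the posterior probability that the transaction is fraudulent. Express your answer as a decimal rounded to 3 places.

Posterior P(H) ≈ 0.593

Let H be the event that the transaction is fraudulent; start with P(H) = 0.034. P('flagged'|H) = 0.863, P('flagged'|¬H) = 0.134.
Update on result 1 ('flagged'): P(H) ← 0.863·0.0340 / (0.863·0.0340 + 0.134·0.9660) = 0.029342/0.15879 = 0.1848.
Update on result 2 ('flagged'): P(H) ← 0.863·0.1848 / (0.863·0.1848 + 0.134·0.8152) = 0.15947/0.26871 = 0.5935.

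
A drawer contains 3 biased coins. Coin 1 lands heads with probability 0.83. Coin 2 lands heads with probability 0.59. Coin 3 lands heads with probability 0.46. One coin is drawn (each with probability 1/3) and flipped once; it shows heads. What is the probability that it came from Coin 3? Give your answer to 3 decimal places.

P(heads|C1) = 0.83; P(heads|C2) = 0.59; P(heads|C3) = 0.46.
Prior × likelihood for each source: 0.333333·0.83=0.2767, 0.333333·0.59=0.1967, 0.333333·0.46=0.1533. Summing gives P(heads) = 0.62667.
P(Coin 3 | heads) = 0.1533 / 0.62667 = 0.245.

Posterior probability ≈ 0.245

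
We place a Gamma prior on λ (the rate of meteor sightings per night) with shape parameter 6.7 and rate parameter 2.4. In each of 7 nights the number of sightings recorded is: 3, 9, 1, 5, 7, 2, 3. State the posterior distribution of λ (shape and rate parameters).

The Poisson likelihood adds the total count to the shape and the number of exposure periods to the rate. Here ∑xᵢ = 30 and n = 7, so shape 6.7→36.7 and rate 2.4→9.4.

Posterior: Gamma(shape=36.7, rate=9.4)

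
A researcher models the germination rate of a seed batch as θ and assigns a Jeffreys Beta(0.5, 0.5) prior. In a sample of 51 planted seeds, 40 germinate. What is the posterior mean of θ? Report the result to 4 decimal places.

Observing 40 successes and 11 failures updates Beta(0.5, 0.5) by adding the success and failure counts to the two shape parameters: α = 0.5+40 = 40.5, β = 0.5+11 = 11.5.
Posterior mean = α/(α+β) = 40.5/52 = 0.7788.

Posterior mean ≈ 0.7788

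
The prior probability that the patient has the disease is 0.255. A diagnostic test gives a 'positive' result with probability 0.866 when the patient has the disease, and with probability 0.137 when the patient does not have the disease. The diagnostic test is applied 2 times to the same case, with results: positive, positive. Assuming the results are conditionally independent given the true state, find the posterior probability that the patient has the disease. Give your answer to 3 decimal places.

Let H be the event that the patient has the disease; start with P(H) = 0.255. P('positive'|H) = 0.866, P('positive'|¬H) = 0.137.
Update on result 1 ('positive'): P(H) ← 0.866·0.2550 / (0.866·0.2550 + 0.137·0.7450) = 0.22083/0.32289 = 0.6839.
Update on result 2 ('positive'): P(H) ← 0.866·0.6839 / (0.866·0.6839 + 0.137·0.3161) = 0.59226/0.63557 = 0.9319.

Posterior P(H) ≈ 0.932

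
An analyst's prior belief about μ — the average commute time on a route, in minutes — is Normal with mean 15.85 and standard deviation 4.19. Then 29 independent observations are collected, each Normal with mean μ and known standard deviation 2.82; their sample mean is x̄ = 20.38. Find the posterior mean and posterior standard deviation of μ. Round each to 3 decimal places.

Posterior mean ≈ 20.310; posterior SD ≈ 0.520

Prior precision 1/τ₀² = 1/4.19² = 0.0569603; data precision n/σ² = 29/2.82² = 3.64670.
Posterior precision = 0.0569603 + 3.64670 = 3.70366, giving posterior SD = 1/√3.70366 = 0.520.
Posterior mean = (0.0569603·15.85 + 3.64670·20.38) / 3.70366 = 20.310.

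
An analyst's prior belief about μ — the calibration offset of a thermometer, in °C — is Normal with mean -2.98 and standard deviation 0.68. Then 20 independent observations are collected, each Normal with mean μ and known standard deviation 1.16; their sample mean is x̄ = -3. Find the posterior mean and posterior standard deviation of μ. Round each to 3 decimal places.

Prior precision 1/τ₀² = 1/0.68² = 2.16263; data precision n/σ² = 20/1.16² = 14.8633.
Posterior precision = 2.16263 + 14.8633 = 17.0259, giving posterior SD = 1/√17.0259 = 0.242.
Posterior mean = (2.16263·-2.98 + 14.8633·-3) / 17.0259 = -2.997.

Posterior mean ≈ -2.997; posterior SD ≈ 0.242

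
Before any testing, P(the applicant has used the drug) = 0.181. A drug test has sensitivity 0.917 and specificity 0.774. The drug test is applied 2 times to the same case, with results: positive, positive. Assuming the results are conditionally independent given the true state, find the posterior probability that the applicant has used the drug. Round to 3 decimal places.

Posterior P(H) ≈ 0.784

Let H be the event that the applicant has used the drug; start with P(H) = 0.181. P('positive'|H) = 0.917, P('positive'|¬H) = 0.226.
Update on result 1 ('positive'): P(H) ← 0.917·0.1810 / (0.917·0.1810 + 0.226·0.8190) = 0.16598/0.35107 = 0.4728.
Update on result 2 ('positive'): P(H) ← 0.917·0.4728 / (0.917·0.4728 + 0.226·0.5272) = 0.43353/0.55269 = 0.7844.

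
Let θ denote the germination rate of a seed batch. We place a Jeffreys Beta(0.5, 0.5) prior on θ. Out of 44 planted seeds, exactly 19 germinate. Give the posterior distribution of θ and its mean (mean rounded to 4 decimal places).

Posterior: Beta(19.5, 25.5); mean ≈ 0.4333

The binomial likelihood is conjugate to the Beta prior: with 19 successes and 25 failures, the posterior is Beta(0.5+19, 0.5+25) = Beta(19.5, 25.5).
E[θ | data] = 19.5/(19.5+25.5) = 0.4333.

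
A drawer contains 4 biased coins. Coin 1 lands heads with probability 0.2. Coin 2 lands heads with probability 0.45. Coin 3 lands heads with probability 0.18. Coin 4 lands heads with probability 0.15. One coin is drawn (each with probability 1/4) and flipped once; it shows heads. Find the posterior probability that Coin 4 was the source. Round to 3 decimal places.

Posterior probability ≈ 0.153

Tabulate prior·likelihood by source: [1] prior 0.25, lik 0.2, product 0.05000; [2] prior 0.25, lik 0.45, product 0.1125; [3] prior 0.25, lik 0.18, product 0.04500; [4] prior 0.25, lik 0.15, product 0.03750.
Normalizing constant = 0.24500; the posterior for Coin 4 is its product over the sum, 0.03750/0.24500 = 0.153.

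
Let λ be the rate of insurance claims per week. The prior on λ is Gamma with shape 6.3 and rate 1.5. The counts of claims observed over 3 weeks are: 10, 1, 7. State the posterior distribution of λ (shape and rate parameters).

The Poisson likelihood adds the total count to the shape and the number of exposure periods to the rate. Here ∑xᵢ = 18 and n = 3, so shape 6.3→24.3 and rate 1.5→4.5.

Posterior: Gamma(shape=24.3, rate=4.5)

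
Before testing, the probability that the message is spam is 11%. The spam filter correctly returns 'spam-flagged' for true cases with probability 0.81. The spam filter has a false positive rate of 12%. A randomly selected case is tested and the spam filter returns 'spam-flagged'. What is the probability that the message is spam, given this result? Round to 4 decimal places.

P(H | E) ≈ 0.4548

Let H be the event that the message is spam. P(H) = 0.11, so P(¬H) = 0.89. With E the 'spam-flagged' result, P(E|H) = 0.81 and P(E|¬H) = 0.12.
P(E) = 0.81·0.11 + 0.12·0.89 = 0.089100 + 0.10680 = 0.19590.
By Bayes' theorem, P(H|E) = 0.089100 / 0.19590 = 0.4548.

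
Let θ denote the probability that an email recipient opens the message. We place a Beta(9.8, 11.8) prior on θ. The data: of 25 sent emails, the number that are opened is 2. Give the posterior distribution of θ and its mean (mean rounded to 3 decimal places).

Observing 2 successes and 23 failures updates Beta(9.8, 11.8) by adding the success and failure counts to the two shape parameters: α = 9.8+2 = 11.8, β = 11.8+23 = 34.8.
E[θ | data] = 11.8/(11.8+34.8) = 0.253.

Posterior: Beta(11.8, 34.8); mean ≈ 0.253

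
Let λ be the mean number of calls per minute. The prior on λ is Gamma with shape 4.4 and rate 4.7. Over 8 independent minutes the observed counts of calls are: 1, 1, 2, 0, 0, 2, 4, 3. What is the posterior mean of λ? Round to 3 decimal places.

The Poisson likelihood adds the total count to the shape and the number of exposure periods to the rate. Here ∑xᵢ = 13 and n = 8, so shape 4.4→17.4 and rate 4.7→12.7.
Posterior mean = shape/rate = 17.4/12.7 = 1.370.

Posterior mean ≈ 1.370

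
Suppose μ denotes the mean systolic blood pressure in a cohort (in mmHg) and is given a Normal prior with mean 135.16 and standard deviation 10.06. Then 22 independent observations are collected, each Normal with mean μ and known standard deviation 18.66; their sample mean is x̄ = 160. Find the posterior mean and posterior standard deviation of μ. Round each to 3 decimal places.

Posterior mean ≈ 156.641; posterior SD ≈ 3.700

Prior precision 1/τ₀² = 1/10.06² = 0.00988107; data precision n/σ² = 22/18.66² = 0.0631829.
Posterior precision = 0.00988107 + 0.0631829 = 0.0730639, giving posterior SD = 1/√0.0730639 = 3.700.
Posterior mean = (0.00988107·135.16 + 0.0631829·160) / 0.0730639 = 156.641.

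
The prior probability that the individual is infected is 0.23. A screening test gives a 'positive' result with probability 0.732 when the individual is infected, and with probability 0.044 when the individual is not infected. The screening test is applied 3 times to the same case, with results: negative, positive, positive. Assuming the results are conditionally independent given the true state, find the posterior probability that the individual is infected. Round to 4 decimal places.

Posterior P(H) ≈ 0.9586

Let H be the event that the individual is infected; start with P(H) = 0.23. P('positive'|H) = 0.732, P('positive'|¬H) = 0.044.
Update on result 1 ('negative'): P(H) ← 0.268·0.2300 / (0.268·0.2300 + 0.956·0.7700) = 0.061640/0.79776 = 0.0773.
Update on result 2 ('positive'): P(H) ← 0.732·0.0773 / (0.732·0.0773 + 0.044·0.9227) = 0.056559/0.097159 = 0.5821.
Update on result 3 ('positive'): P(H) ← 0.732·0.5821 / (0.732·0.5821 + 0.044·0.4179) = 0.42612/0.44450 = 0.9586.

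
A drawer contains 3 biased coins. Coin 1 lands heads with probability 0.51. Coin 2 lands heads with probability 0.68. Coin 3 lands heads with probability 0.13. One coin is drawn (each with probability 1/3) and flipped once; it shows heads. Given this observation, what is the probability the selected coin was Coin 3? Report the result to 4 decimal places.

Posterior probability ≈ 0.0985

Tabulate prior·likelihood by source: [1] prior 0.333333, lik 0.51, product 0.1700; [2] prior 0.333333, lik 0.68, product 0.2267; [3] prior 0.333333, lik 0.13, product 0.04333.
Normalizing constant = 0.44000; the posterior for Coin 3 is its product over the sum, 0.04333/0.44000 = 0.0985.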